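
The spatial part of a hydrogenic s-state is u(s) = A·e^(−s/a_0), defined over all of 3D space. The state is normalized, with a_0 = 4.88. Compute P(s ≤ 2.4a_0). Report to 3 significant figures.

Integrate the radial probability density 4πs²|u|² over s ≤ 2.4a_0.
Normalization gives A² = 1/(π·a_0^3).
Substituting t = s/a_0, A², 4π and the length scale all cancel in the ratio: P = ∫_{0}^{2.4} t^2·e^(-2·t) dt / ∫_{0}^{∞} t^2·e^(-2·t) dt.
An antiderivative of t^2·e^(-2·t) is -(2·t^2 + 2·t + 1)·e^(-2·t)/4; evaluating from 0 to 2.4 gives 1/4 - 433·e^(-24/5)/100, while the full integral is 1/4.
This evaluates to P = 0.8575.

P ≈ 0.857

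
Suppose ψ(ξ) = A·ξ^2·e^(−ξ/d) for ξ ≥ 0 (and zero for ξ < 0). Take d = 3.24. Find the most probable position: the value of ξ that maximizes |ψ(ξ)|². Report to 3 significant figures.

The maximum of |ψ(ξ)|² occurs where its derivative vanishes.
This gives ξ = 2·d.
With d = 3.24, the most probable position is 6.480.

ξ ≈ 6.48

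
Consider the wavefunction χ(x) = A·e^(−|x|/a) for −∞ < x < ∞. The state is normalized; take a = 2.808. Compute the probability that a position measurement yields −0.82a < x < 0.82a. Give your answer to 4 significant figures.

P ≈ 0.8060

|χ|² is the probability density, so P = ∫_{−0.82a}^{0.82a} |χ|² dx.
The normalization integral ∫|χ|²dx over the whole domain equals a·A², and A² cancels in the ratio.
By symmetry take twice the x ≥ 0 contribution in numerator and denominator; the 2's cancel. Let u = x/a; then A² and the length scale cancel, so P = ∫_{0}^{0.82} e^(-2·u) du ÷ ∫_{0}^{∞} e^(-2·u) du.
An antiderivative of e^(-2·u) is -e^(-2·u)/2; evaluating from 0 to 0.82 gives 1/2 - e^(-41/25)/2, while the full integral is 1/2.
Evaluating gives P = 0.80602.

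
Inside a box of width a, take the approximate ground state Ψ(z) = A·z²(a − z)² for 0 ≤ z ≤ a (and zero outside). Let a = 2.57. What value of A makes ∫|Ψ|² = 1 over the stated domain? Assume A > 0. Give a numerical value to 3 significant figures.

The normalization condition is ∫|Ψ|² dz = 1 from 0 to a.
∫|Ψ|² dz = A²·(a^9/630).
So A² = (a^9/630)^(−1).
Plugging in a = 2.57 yields A = 0.3589.

A ≈ 0.359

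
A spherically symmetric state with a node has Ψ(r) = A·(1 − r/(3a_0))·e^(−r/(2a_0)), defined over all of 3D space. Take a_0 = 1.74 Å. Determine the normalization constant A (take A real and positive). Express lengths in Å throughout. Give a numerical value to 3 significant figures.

A ≈ 0.151 Å^(-3/2)

Normalization requires ∫|Ψ|² 4πr² dr = 1, integrated from 0 to ∞.
(Spherical symmetry: dV = 4πr² dr.)
Recall ∫₀^∞ r^m e^(−r/β) dr = m!·β^(m+1), ∫|Ψ|² 4πr² dr = A²·(8·π·a_0^3/3).
So A² = (8·π·a_0^3/3)^(−1).
Substituting a_0 = 1.74 gives A² = 0.02266, so A = 0.1505.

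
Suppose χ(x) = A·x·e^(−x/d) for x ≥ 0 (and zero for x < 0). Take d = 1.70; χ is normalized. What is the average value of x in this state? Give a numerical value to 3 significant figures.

⟨x⟩ ≈ 2.55

The expectation value is the |χ|²-weighted average of x: ∫ x|χ|² dx.
Evaluating both integrals, ⟨x⟩ = 3·d/2.
With d = 1.70, ⟨x⟩ = 2.550.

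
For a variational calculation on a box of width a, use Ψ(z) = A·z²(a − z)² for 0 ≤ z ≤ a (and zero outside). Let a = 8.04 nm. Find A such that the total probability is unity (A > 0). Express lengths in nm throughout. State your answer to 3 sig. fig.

Require ∫ |Ψ|² dz = 1 over the whole domain.
Expanding the polynomial and integrating term by term, with Ψ = A·z²(a − z)², the integral evaluates to A²·[a^9/630].
Substituting a = 8.04 gives A² = 0.000004488, so A = 0.002118.

A ≈ 0.00212 nm^(-9/2)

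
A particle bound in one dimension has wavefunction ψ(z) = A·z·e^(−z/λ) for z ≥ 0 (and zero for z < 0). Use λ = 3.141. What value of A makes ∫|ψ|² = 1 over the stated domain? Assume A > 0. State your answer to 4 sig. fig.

A ≈ 0.3593

We need A² ∫|f|² dz = 1, taking the integral from 0 to ∞.
The integral (without the A² prefactor) comes out to λ^3/4.
Plugging in λ = 3.141 yields A = 0.35928.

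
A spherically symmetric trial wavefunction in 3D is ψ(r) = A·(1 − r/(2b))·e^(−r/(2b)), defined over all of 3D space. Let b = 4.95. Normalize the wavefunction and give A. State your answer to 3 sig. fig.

Require ∫ |ψ|² 4πr² dr = 1 over the whole domain.
In 3D with spherical symmetry the volume element is 4πr² dr.
With ψ = A·(1 − r/(2b))·e^(−r/(2b)), the integral evaluates to A²·[8·π·b^3].
Hence A² = 1/[8·π·b^3].
Substituting b = 4.95 gives A² = 0.0003281, so A = 0.01811.

A ≈ 0.0181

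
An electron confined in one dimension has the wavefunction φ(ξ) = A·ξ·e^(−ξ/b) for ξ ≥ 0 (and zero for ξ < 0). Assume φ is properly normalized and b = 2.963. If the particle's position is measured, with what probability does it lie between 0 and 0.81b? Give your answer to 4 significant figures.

P = ∫_{0}^{0.81b} |φ(ξ)|² dξ.
The normalization integral ∫|φ|²dξ over the whole domain equals b^3/4·A², and A² cancels in the ratio.
Substituting u = ξ/b, A² and the length scale cancel in the ratio: P = ∫_{0}^{0.81} u^2·e^(-2·u) du / ∫_{0}^{∞} u^2·e^(-2·u) du.
Using ∫ u^2·e^(-2·u) du = -(2·u^2 + 2·u + 1)·e^(-2·u)/4, the numerator is ≈ 0.0554557 and the denominator is 1/4.
This works out to P = 0.22182.

P ≈ 0.2218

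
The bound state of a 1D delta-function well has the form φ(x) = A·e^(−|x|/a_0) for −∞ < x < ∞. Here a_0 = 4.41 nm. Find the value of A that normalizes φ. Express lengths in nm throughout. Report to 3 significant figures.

Normalization requires ∫|φ|² dx = 1, integrated from −∞ to ∞.
Using ∫₀^∞ xⁿ e^(−αx) dx = n!/αⁿ⁺¹, ∫|φ|² dx = A²·(a_0).
Setting this equal to 1 gives A² = 1/(a_0).
With a_0 = 4.41: A² = 0.2268 and A = 0.4762.

A ≈ 0.476 nm^(-1/2)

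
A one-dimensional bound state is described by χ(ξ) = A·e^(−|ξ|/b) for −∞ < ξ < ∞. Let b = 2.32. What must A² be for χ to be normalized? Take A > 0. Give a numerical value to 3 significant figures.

Require ∫ |χ|² dξ = 1 over the whole domain.
Carrying out the integral gives A² · b.
Substituting b = 2.32 gives A² = 0.4310, so A = 0.6565.

A^2 ≈ 0.431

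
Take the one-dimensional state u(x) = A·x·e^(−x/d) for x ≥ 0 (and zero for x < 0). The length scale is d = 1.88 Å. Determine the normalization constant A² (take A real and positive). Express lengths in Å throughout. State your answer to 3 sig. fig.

The normalization condition is ∫|u|² dx = 1 from 0 to ∞.
Recall ∫₀^∞ x^m e^(−x/β) dx = m!·β^(m+1), with u = A·x·e^(−x/d), the integral evaluates to A²·[d^3/4].
So A² = (d^3/4)^(−1).
Substituting d = 1.88 gives A² = 0.6020, so A = 0.7759.

A^2 ≈ 0.602 Å^(-3)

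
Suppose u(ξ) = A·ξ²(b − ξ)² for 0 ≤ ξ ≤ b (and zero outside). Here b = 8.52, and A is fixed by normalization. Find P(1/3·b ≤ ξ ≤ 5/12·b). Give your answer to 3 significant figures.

P ≈ 0.157

The probability is P = ∫ |u|² dξ over [1/3·b, 5/12·b].
Since A² = 1/(b^9/630), this is the region integral divided by the full normalization integral.
Substituting t = ξ/b, A² and the length scale cancel in the ratio: P = ∫_{1/3}^{5/12} t^4·(1 - t)^4 dt / ∫_{0}^{1} t^4·(1 - t)^4 dt.
Using ∫ t^4·(1 - t)^4 dt = t^5·(70·t^4 - 315·t^3 + 540·t^2 - 420·t + 126)/630, the numerator is ≈ 0.00024997 and the denominator is 1/630.
This works out to P = 0.1575.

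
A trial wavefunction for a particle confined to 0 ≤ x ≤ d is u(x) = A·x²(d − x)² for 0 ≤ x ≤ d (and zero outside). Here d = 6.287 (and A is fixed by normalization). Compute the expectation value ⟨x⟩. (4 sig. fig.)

⟨x⟩ ≈ 3.144

By definition ⟨x⟩ = ∫ x |u(x)|² dx.
Expanding the polynomial and integrating term by term, since the A² factors cancel between numerator and denominator, ⟨x⟩ = d/2.
With d = 6.287, ⟨x⟩ = 3.1435.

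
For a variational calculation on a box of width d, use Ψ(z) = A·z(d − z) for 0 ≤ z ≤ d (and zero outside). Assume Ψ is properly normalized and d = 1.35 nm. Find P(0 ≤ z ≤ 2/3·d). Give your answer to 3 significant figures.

P ≈ 0.790

|Ψ|² is the probability density, so P = ∫_{0}^{2/3·d} |Ψ|² dz.
With A² fixed by ∫|Ψ|² = 1, i.e. A² = (d^5/30)^(−1), substitute and integrate.
Substituting u = z/d, A² and the length scale cancel in the ratio: P = ∫_{0}^{2/3} u^2·(1 - u)^2 du / ∫_{0}^{1} u^2·(1 - u)^2 du.
With ∫ u^2·(1 - u)^2 du = u^3·(6·u^2 - 15·u + 10)/30 + C, the region integral is 32/1215 and the full one is 1/30.
This works out to P = 64/81.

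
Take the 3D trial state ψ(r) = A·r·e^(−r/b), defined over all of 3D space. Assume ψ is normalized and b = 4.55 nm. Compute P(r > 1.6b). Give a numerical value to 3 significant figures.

P ≈ 0.781

Integrate the radial probability density 4πr²|ψ|² over r > 1.6b.
The full normalization integral is A²·[3·π·b^5] = 1, fixing A².
Substituting u = r/b, A², 4π and the length scale all cancel in the ratio: P = ∫_{1.6}^{∞} u^4·e^(-2·u) du / ∫_{0}^{∞} u^4·e^(-2·u) du.
An antiderivative of u^4·e^(-2·u) is -(u^4/2 + u^3 + 3·u^2/2 + 3·u/2 + 3/4)·e^(-2·u); evaluating from 1.6 to ∞ gives ≈ 0.58546, while the full integral is 3/4.
The region integral divided by the full integral gives P = 0.7806.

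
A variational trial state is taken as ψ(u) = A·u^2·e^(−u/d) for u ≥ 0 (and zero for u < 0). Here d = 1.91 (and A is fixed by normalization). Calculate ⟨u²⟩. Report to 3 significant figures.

⟨u^2⟩ ≈ 27.4

By definition ⟨u²⟩ = ∫ u^2 |ψ(u)|² du.
The ratio of the moment integral to the normalization integral gives ⟨u²⟩ = 15·d^2/2.
Putting d = 1.91 gives 27.36.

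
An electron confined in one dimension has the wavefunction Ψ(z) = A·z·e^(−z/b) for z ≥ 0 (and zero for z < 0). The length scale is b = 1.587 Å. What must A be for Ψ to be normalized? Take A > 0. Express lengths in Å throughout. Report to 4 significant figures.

A ≈ 1.000 Å^(-3/2)

We need A² ∫|f|² dz = 1, taking the integral from 0 to ∞.
∫|Ψ|² dz = A²·(b^3/4).
Hence A² = 1/[b^3/4].
Plugging in b = 1.587 yields A = 1.0004.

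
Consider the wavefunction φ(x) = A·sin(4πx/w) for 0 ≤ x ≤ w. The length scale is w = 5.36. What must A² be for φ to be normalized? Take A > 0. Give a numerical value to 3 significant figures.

We need A² ∫|f|² dx = 1, taking the integral from 0 to w.
Using sin²θ = (1 − cos 2θ)/2, ∫|φ|² dx = A²·(w/2).
Substituting w = 5.36 gives A² = 0.3731, so A = 0.6108.

A^2 ≈ 0.373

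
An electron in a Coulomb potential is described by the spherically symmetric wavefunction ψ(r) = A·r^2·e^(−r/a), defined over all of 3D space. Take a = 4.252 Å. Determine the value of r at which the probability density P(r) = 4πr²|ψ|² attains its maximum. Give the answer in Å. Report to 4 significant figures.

r ≈ 12.76 Å

Differentiate P(r) = 4πr²|ψ|² with respect to r and set to zero.
Solving yields r = 3·a.
With a = 4.252, the most probable radial distance is 12.756 Å.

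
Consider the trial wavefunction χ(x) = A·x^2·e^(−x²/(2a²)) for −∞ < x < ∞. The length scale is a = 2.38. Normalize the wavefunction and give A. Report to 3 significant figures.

Normalization requires ∫|χ|² dx = 1, integrated from −∞ to ∞.
The integral (without the A² prefactor) comes out to 3·√(π)·a^5/4.
So A² = (3·√(π)·a^5/4)^(−1).
With a = 2.38: A² = 0.009851 and A = 0.09925.

A ≈ 0.0993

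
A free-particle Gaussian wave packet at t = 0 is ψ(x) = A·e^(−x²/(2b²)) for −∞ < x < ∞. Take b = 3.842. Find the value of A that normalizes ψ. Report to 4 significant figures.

We need A² ∫|f|² dx = 1, taking the integral from −∞ to ∞.
Using the Gaussian integral ∫_{−∞}^{∞} e^(−αx²) dx = √(π/α), the integral (without the A² prefactor) comes out to √(π)·b.
Hence A² = 1/[√(π)·b].
Substituting b = 3.842 gives A² = 0.14685, so A = 0.38321.

A ≈ 0.3832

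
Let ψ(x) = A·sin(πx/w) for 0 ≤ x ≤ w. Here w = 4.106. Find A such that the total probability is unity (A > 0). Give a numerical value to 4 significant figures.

The normalization condition is ∫|ψ|² dx = 1 from 0 to w.
The integral (without the A² prefactor) comes out to w/2.
Plugging in w = 4.106 yields A = 0.69792.

A ≈ 0.6979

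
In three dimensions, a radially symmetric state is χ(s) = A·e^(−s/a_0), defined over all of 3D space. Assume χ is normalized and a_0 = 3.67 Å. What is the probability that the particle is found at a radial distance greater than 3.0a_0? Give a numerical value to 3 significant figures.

P ≈ 0.0620

Integrate the radial probability density 4πs²|χ|² over s > 3.0a_0.
Normalization gives A² = 1/(π·a_0^3).
Let u = s/a_0; then A², 4π and the length scale all cancel, so P = ∫_{3.0}^{∞} u^2·e^(-2·u) du ÷ ∫_{0}^{∞} u^2·e^(-2·u) du.
Using ∫ u^2·e^(-2·u) du = -(2·u^2 + 2·u + 1)·e^(-2·u)/4, the numerator is 25·e^(-6)/4 and the denominator is 1/4.
Taking the ratio yields P = 0.06197.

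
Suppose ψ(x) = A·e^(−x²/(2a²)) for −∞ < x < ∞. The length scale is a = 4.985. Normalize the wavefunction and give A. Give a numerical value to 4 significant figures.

A ≈ 0.3364

Normalization requires ∫|ψ|² dx = 1, integrated from −∞ to ∞.
Using the Gaussian integral ∫_{−∞}^{∞} e^(−αx²) dx = √(π/α), ∫|ψ|² dx = A²·(√(π)·a).
Setting this equal to 1 gives A² = 1/(√(π)·a).
Plugging in a = 4.985 yields A = 0.33642.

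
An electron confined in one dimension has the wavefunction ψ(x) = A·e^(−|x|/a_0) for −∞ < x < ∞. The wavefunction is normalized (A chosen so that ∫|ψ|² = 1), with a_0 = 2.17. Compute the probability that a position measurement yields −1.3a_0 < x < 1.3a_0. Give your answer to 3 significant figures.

P ≈ 0.926

The probability is P = ∫ |ψ|² dx over [−1.3a_0, 1.3a_0].
With A² fixed by ∫|ψ|² = 1, i.e. A² = (a_0)^(−1), substitute and integrate.
Both integrals are even about x = 0, so only the x ≥ 0 halves are needed (the factors of 2 cancel). Substituting u = x/a_0, A² and the length scale cancel in the ratio: P = ∫_{0}^{1.3} e^(-2·u) du / ∫_{0}^{∞} e^(-2·u) du.
With ∫ e^(-2·u) du = -e^(-2·u)/2 + C, the region integral is 1/2 - e^(-13/5)/2 and the full one is 1/2.
The result is P = 0.9257.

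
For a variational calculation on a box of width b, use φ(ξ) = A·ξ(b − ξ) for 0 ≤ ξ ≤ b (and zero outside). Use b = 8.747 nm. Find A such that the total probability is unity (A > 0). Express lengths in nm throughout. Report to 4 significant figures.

Normalization requires ∫|φ|² dξ = 1, integrated from 0 to b.
Expanding the polynomial and integrating term by term, with φ = A·ξ(b − ξ), the integral evaluates to A²·[b^5/30].
Hence A² = 1/[b^5/30].
Plugging in b = 8.747 yields A = 0.024205.

A ≈ 0.02421 nm^(-5/2)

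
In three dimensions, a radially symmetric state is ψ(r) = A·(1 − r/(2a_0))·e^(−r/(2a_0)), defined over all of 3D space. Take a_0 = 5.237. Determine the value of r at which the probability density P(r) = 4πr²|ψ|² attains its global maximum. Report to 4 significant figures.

Differentiate P(r) = 4πr²|ψ|² with respect to r and set to zero.
This gives r = a_0·(√(5) + 3).
With a_0 = 5.237, the most probable radial distance is 27.421.

r ≈ 27.42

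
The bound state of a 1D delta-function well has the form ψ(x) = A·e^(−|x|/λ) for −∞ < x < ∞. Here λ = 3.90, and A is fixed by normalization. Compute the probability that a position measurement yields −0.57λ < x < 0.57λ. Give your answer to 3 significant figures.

The probability is P = ∫ |ψ|² dx over [−0.57λ, 0.57λ].
The normalization integral ∫|ψ|²dx over the whole domain equals λ·A², and A² cancels in the ratio.
Both integrals are even about x = 0, so only the x ≥ 0 halves are needed (the factors of 2 cancel). Let u = x/λ; then A² and the length scale cancel, so P = ∫_{0}^{0.57} e^(-2·u) du ÷ ∫_{0}^{∞} e^(-2·u) du.
With ∫ e^(-2·u) du = -e^(-2·u)/2 + C, the region integral is 1/2 - e^(-57/50)/2 and the full one is 1/2.
Evaluating gives P = 0.6802.

P ≈ 0.680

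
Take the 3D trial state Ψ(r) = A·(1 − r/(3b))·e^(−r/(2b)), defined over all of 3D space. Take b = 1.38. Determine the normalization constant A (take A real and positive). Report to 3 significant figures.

Require ∫ |Ψ|² 4πr² dr = 1 over the whole domain.
Carrying out the integral gives A² · 8·π·b^3/3.
Hence A² = 1/[8·π·b^3/3].
Substituting b = 1.38 gives A² = 0.04542, so A = 0.2131.

A ≈ 0.213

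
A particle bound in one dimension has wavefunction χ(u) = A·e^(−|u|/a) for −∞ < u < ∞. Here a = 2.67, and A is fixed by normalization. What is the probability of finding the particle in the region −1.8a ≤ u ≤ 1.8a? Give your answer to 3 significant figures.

P ≈ 0.973

The probability is P = ∫ |χ|² du over [−1.8a, 1.8a].
The normalization integral ∫|χ|²du over the whole domain equals a·A², and A² cancels in the ratio.
Both integrals are even about u = 0, so only the u ≥ 0 halves are needed (the factors of 2 cancel). Let t = u/a; then A² and the length scale cancel, so P = ∫_{0}^{1.8} e^(-2·t) dt ÷ ∫_{0}^{∞} e^(-2·t) dt.
With ∫ e^(-2·t) dt = -e^(-2·t)/2 + C, the region integral is 1/2 - e^(-18/5)/2 and the full one is 1/2.
Evaluating gives P = 0.9727.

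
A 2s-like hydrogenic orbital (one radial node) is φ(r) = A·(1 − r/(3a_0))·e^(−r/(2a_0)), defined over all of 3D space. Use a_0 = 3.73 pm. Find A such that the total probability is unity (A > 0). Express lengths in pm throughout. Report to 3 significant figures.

A ≈ 0.0480 pm^(-3/2)

Normalization requires ∫|φ|² 4πr² dr = 1, integrated from 0 to ∞.
The angular integral contributes 4π, leaving ∫₀^∞ r²|φ|² dr.
The integral (without the A² prefactor) comes out to 8·π·a_0^3/3.
So A² = (8·π·a_0^3/3)^(−1).
Plugging in a_0 = 3.73 yields A = 0.04796.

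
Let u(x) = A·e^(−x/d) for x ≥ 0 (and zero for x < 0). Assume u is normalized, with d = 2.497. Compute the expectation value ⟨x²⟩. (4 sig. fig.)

⟨x²⟩ = ∫ x^2 |u|² dx over the full domain.
Since the A² factors cancel between numerator and denominator, ⟨x²⟩ = d^2/2.
Putting d = 2.497 gives 3.1175.

⟨x^2⟩ ≈ 3.118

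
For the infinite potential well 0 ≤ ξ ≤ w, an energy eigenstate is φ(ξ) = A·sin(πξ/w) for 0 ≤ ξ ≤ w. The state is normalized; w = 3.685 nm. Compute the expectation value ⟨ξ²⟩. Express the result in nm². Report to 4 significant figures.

⟨ξ^2⟩ ≈ 3.838 nm^2

By definition ⟨ξ²⟩ = ∫ ξ^2 |φ(ξ)|² dξ.
Since the A² factors cancel between numerator and denominator, ⟨ξ²⟩ = -w^2/(2·π^2) + w^2/3.
With w = 3.685, ⟨ξ^2⟩ = 3.8385.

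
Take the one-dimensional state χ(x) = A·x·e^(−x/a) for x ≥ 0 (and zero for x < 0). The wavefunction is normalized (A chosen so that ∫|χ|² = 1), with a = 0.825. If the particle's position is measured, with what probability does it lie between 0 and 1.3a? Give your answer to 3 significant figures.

|χ|² is the probability density, so P = ∫_{0}^{1.3a} |χ|² dx.
With A² fixed by ∫|χ|² = 1, i.e. A² = (a^3/4)^(−1), substitute and integrate.
Let u = x/a; then A² and the length scale cancel, so P = ∫_{0}^{1.3} u^2·e^(-2·u) du ÷ ∫_{0}^{∞} u^2·e^(-2·u) du.
An antiderivative of u^2·e^(-2·u) is -(2·u^2 + 2·u + 1)·e^(-2·u)/4; evaluating from 0 to 1.3 gives 1/4 - 349·e^(-13/5)/200, while the full integral is 1/4.
Evaluating gives P = 0.4816.

P ≈ 0.482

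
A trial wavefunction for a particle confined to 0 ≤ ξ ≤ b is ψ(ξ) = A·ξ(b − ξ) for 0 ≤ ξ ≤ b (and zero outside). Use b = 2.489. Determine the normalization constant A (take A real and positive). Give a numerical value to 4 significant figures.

A ≈ 0.5604

The normalization condition is ∫|ψ|² dξ = 1 from 0 to b.
Expanding the polynomial and integrating term by term, the integral (without the A² prefactor) comes out to b^5/30.
Hence A² = 1/[b^5/30].
With b = 2.489: A² = 0.31405 and A = 0.56040.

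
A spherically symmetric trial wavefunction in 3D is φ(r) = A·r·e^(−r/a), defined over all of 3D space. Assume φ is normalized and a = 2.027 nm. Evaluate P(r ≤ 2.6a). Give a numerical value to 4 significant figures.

P ≈ 0.5939

With dV = 4πr²dr, the probability is ∫|φ|² dV over r ≤ 2.6a.
The full normalization integral is A²·[3·π·a^5] = 1, fixing A².
In terms of u = r/a (A², 4π and the length scale all cancel between numerator and denominator), P = [∫_{0}^{2.6} u^4·e^(-2·u) du] / [∫_{0}^{∞} u^4·e^(-2·u) du].
With ∫ u^4·e^(-2·u) du = -(u^4/2 + u^3 + 3·u^2/2 + 3·u/2 + 3/4)·e^(-2·u) + C, the region integral is ≈ 0.445404 and the full one is 3/4.
The region integral divided by the full integral gives P = 0.59387.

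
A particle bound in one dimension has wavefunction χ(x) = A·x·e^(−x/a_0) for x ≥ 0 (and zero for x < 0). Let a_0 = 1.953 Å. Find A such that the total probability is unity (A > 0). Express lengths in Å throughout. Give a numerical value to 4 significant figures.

A ≈ 0.7328 Å^(-3/2)

Normalization requires ∫|χ|² dx = 1, integrated from 0 to ∞.
With χ = A·x·e^(−x/a_0), the integral evaluates to A²·[a_0^3/4].
Hence A² = 1/[a_0^3/4].
Substituting a_0 = 1.953 gives A² = 0.53697, so A = 0.73279.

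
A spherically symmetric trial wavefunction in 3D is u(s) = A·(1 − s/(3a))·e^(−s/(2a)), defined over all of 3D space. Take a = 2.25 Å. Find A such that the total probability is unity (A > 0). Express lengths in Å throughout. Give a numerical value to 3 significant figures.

Normalization requires ∫|u|² 4πs² ds = 1, integrated from 0 to ∞.
The angular integral contributes 4π, leaving ∫₀^∞ s²|u|² ds.
Recall ∫₀^∞ s^m e^(−s/β) ds = m!·β^(m+1), ∫|u|² 4πs² ds = A²·(8·π·a^3/3).
With a = 2.25: A² = 0.01048 and A = 0.1024.

A ≈ 0.102 Å^(-3/2)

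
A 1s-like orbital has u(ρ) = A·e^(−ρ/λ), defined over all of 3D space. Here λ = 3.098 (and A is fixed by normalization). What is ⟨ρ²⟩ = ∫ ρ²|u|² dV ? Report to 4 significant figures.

⟨ρ^2⟩ ≈ 28.79

The expectation value is the |u|²-weighted average of ρ^2: ∫ ρ^2|u|² 4πρ² dρ.
Using ∫₀^∞ ρⁿ e^(−αρ) dρ = n!/αⁿ⁺¹, since the A² factors cancel between numerator and denominator, ⟨ρ²⟩ = 3·λ^2.
Putting λ = 3.098 gives 28.793.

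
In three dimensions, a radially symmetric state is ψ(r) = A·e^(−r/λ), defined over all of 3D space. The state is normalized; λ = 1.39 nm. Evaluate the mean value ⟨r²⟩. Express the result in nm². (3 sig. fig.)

⟨r^2⟩ ≈ 5.80 nm^2

The expectation value is the |ψ|²-weighted average of r^2: ∫ r^2|ψ|² 4πr² dr.
Recall ∫₀^∞ r^m e^(−r/β) dr = m!·β^(m+1), since the A² factors cancel between numerator and denominator, ⟨r²⟩ = 3·λ^2.
With λ = 1.39, ⟨r^2⟩ = 5.796.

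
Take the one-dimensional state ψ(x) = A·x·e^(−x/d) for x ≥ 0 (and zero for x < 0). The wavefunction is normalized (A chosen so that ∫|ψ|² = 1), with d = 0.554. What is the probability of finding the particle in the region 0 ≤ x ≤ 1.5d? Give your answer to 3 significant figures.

|ψ|² is the probability density, so P = ∫_{0}^{1.5d} |ψ|² dx.
With A² fixed by ∫|ψ|² = 1, i.e. A² = (d^3/4)^(−1), substitute and integrate.
In terms of u = x/d (A² and the length scale cancel between numerator and denominator), P = [∫_{0}^{1.5} u^2·e^(-2·u) du] / [∫_{0}^{∞} u^2·e^(-2·u) du].
Using ∫ u^2·e^(-2·u) du = -(2·u^2 + 2·u + 1)·e^(-2·u)/4, the numerator is 1/4 - 17·e^(-3)/8 and the denominator is 1/4.
Taking the ratio, P = 0.5768.

P ≈ 0.577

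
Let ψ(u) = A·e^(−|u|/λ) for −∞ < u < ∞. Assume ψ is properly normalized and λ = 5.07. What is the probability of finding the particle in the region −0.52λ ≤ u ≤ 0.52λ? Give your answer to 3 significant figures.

P = ∫_{−0.52λ}^{0.52λ} |ψ(u)|² du.
Since A² = 1/(λ), this is the region integral divided by the full normalization integral.
Both integrals are even about u = 0, so only the u ≥ 0 halves are needed (the factors of 2 cancel). Substituting t = u/λ, A² and the length scale cancel in the ratio: P = ∫_{0}^{0.52} e^(-2·t) dt / ∫_{0}^{∞} e^(-2·t) dt.
An antiderivative of e^(-2·t) is -e^(-2·t)/2; evaluating from 0 to 0.52 gives 1/2 - e^(-26/25)/2, while the full integral is 1/2.
This works out to P = 0.6465.

P ≈ 0.647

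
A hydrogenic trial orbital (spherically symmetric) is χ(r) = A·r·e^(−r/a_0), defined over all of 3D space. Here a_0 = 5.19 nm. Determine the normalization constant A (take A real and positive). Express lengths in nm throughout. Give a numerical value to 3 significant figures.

A ≈ 0.00531 nm^(-5/2)

Normalization requires ∫|χ|² 4πr² dr = 1, integrated from 0 to ∞.
With χ = A·r·e^(−r/a_0), the integral evaluates to A²·[3·π·a_0^5].
With a_0 = 5.19: A² = 0.00002818 and A = 0.005308.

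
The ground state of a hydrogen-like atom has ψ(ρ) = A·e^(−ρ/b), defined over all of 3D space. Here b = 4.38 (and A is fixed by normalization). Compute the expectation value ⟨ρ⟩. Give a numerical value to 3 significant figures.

⟨ρ⟩ ≈ 6.57

By definition ⟨ρ⟩ = ∫ ρ |ψ(ρ)|² 4πρ² dρ.
Using ∫₀^∞ ρⁿ e^(−αρ) dρ = n!/αⁿ⁺¹, evaluating both integrals, ⟨ρ⟩ = 3·b/2.
With b = 4.38, ⟨ρ⟩ = 6.570.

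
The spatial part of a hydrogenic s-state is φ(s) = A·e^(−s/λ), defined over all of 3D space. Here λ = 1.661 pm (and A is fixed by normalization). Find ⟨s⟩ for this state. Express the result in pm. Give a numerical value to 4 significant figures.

By definition ⟨s⟩ = ∫ s |φ(s)|² 4πs² ds.
With ∫₀^∞ s^3 e^(−αs) ds = 3!/α^4, evaluating both integrals, ⟨s⟩ = 3·λ/2.
Putting λ = 1.661 gives 2.4915.

⟨s⟩ ≈ 2.492 pm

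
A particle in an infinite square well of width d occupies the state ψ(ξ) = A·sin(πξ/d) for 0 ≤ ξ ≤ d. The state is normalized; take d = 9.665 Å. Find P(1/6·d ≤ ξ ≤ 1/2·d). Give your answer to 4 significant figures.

The probability is P = ∫ |ψ|² dξ over [1/6·d, 1/2·d].
With A² fixed by ∫|ψ|² = 1, i.e. A² = (d/2)^(−1), substitute and integrate.
Let u = ξ/d; then A² and the length scale cancel, so P = ∫_{1/6}^{1/2} sin(π·u)^2 du ÷ ∫_{0}^{1} sin(π·u)^2 du.
Using ∫ sin(π·u)^2 du = u/2 - sin(2·π·u)/(4·π), the numerator is √(3)/(8·π) + 1/6 and the denominator is 1/2.
This works out to P = (√(3)/4 + π/3)/π.

P ≈ 0.4712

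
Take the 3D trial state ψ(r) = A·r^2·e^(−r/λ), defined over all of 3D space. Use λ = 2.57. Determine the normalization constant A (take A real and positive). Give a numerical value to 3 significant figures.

A ≈ 0.00437

Require ∫ |ψ|² 4πr² dr = 1 over the whole domain.
The angular integral contributes 4π, leaving ∫₀^∞ r²|ψ|² dr.
Recall ∫₀^∞ r^m e^(−r/β) dr = m!·β^(m+1), the integral (without the A² prefactor) comes out to 45·π·λ^7/2.
So A² = (45·π·λ^7/2)^(−1).
Plugging in λ = 2.57 yields A = 0.004371.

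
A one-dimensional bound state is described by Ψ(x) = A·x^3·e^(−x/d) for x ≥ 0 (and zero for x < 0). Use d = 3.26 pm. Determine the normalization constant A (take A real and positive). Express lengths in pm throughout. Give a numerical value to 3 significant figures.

A ≈ 0.00674 pm^(-7/2)

Require ∫ |Ψ|² dx = 1 over the whole domain.
The integral (without the A² prefactor) comes out to 45·d^7/8.
So A² = (45·d^7/8)^(−1).
Plugging in d = 3.26 yields A = 0.006740.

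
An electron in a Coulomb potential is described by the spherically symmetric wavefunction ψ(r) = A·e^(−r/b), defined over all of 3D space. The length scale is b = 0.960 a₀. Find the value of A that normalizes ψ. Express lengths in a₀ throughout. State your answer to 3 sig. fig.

We need A² ∫|f|² 4πr² dr = 1, taking the integral from 0 to ∞.
∫|ψ|² 4πr² dr = A²·(π·b^3).
Setting this equal to 1 gives A² = 1/(π·b^3).
Substituting b = 0.960 gives A² = 0.3598, so A = 0.5998.

A ≈ 0.600 a₀^(-3/2)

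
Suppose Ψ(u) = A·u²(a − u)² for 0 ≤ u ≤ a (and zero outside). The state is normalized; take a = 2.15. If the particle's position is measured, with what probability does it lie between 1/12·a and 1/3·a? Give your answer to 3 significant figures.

P ≈ 0.144

|Ψ|² is the probability density, so P = ∫_{1/12·a}^{1/3·a} |Ψ|² du.
With A² fixed by ∫|Ψ|² = 1, i.e. A² = (a^9/630)^(−1), substitute and integrate.
In terms of t = u/a (A² and the length scale cancel between numerator and denominator), P = [∫_{1/12}^{1/3} t^4·(1 - t)^4 dt] / [∫_{0}^{1} t^4·(1 - t)^4 dt].
Using ∫ t^4·(1 - t)^4 dt = t^5·(70·t^4 - 315·t^3 + 540·t^2 - 420·t + 126)/630, the numerator is ≈ 0.00022931 and the denominator is 1/630.
This works out to P = 0.1445.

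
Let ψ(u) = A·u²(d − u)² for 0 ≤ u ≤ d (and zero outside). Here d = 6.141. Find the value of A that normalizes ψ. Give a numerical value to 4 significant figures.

The normalization condition is ∫|ψ|² du = 1 from 0 to d.
∫|ψ|² du = A²·(d^9/630).
Substituting d = 6.141 gives A² = 0.000050721, so A = 0.0071219.

A ≈ 0.007122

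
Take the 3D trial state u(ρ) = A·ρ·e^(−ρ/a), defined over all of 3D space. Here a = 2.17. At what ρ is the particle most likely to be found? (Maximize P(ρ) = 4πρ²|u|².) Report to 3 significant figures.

ρ ≈ 4.34

Set d/dρ [P(ρ) = 4πρ²|u|²] = 0 and solve for ρ > 0.
This gives ρ = 2·a.
With a = 2.17, the most probable radial distance is 4.340.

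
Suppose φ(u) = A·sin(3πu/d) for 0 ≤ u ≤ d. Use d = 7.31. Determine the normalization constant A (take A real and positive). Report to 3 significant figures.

A ≈ 0.523

We need A² ∫|f|² du = 1, taking the integral from 0 to d.
The integral (without the A² prefactor) comes out to d/2.
Substituting d = 7.31 gives A² = 0.2736, so A = 0.5231.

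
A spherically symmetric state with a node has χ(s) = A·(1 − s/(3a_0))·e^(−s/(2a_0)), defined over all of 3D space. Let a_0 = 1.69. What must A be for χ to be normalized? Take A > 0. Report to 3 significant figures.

A ≈ 0.157

The normalization condition is ∫|χ|² 4πs² ds = 1 from 0 to ∞.
In 3D with spherical symmetry the volume element is 4πs² ds.
With χ = A·(1 − s/(3a_0))·e^(−s/(2a_0)), the integral evaluates to A²·[8·π·a_0^3/3].
With a_0 = 1.69: A² = 0.02473 and A = 0.1573.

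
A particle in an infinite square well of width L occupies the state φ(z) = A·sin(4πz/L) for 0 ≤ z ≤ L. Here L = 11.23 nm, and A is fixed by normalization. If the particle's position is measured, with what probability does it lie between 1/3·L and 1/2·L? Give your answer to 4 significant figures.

P = ∫_{1/3·L}^{1/2·L} |φ(z)|² dz.
The normalization integral ∫|φ|²dz over the whole domain equals L/2·A², and A² cancels in the ratio.
Let u = z/L; then A² and the length scale cancel, so P = ∫_{1/3}^{1/2} sin(4·π·u)^2 du ÷ ∫_{0}^{1} sin(4·π·u)^2 du.
With ∫ sin(4·π·u)^2 du = u/2 - sin(4·π·u)·cos(4·π·u)/(8·π) + C, the region integral is √(3)/(32·π) + 1/12 and the full one is 1/2.
Taking the ratio, P = (√(3)/16 + π/6)/π.

P ≈ 0.2011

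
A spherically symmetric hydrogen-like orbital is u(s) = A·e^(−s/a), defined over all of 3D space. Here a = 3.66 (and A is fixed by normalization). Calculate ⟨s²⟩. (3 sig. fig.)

⟨s^2⟩ ≈ 40.2

⟨s²⟩ = ∫ s^2 |u|² 4πs² ds over the full domain.
The ratio of the moment integral to the normalization integral gives ⟨s²⟩ = 3·a^2.
With a = 3.66, ⟨s^2⟩ = 40.19.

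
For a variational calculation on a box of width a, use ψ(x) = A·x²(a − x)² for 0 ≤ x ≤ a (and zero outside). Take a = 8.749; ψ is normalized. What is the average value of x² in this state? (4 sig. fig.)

⟨x²⟩ = ∫ x^2 |ψ|² dx over the full domain.
The ratio of the moment integral to the normalization integral gives ⟨x²⟩ = 3·a^2/11.
Putting a = 8.749 gives 20.876.

⟨x^2⟩ ≈ 20.88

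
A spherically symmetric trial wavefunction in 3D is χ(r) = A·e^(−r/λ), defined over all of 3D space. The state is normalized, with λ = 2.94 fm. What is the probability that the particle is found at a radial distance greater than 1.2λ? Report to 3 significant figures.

With dV = 4πr²dr, the probability is ∫|χ|² dV over r > 1.2λ.
The full normalization integral is A²·[π·λ^3] = 1, fixing A².
Substituting u = r/λ, A², 4π and the length scale all cancel in the ratio: P = ∫_{1.2}^{∞} u^2·e^(-2·u) du / ∫_{0}^{∞} u^2·e^(-2·u) du.
An antiderivative of u^2·e^(-2·u) is -(2·u^2 + 2·u + 1)·e^(-2·u)/4; evaluating from 1.2 to ∞ gives 157·e^(-12/5)/100, while the full integral is 1/4.
The region integral divided by the full integral gives P = 0.5697.

P ≈ 0.570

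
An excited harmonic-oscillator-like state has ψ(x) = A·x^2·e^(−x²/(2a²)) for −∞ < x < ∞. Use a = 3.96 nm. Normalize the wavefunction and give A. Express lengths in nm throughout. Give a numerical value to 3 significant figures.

A ≈ 0.0278 nm^(-5/2)

Normalization requires ∫|ψ|² dx = 1, integrated from −∞ to ∞.
Differentiating ∫e^(−αx²) dx = √(π/α) under α to get the higher moments, ∫|ψ|² dx = A²·(3·√(π)·a^5/4).
Hence A² = 1/[3·√(π)·a^5/4].
With a = 3.96: A² = 0.0007725 and A = 0.02779.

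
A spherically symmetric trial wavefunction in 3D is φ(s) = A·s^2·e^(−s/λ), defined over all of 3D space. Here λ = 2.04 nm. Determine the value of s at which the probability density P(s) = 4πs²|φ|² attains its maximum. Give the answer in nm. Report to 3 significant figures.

Differentiate P(s) = 4πs²|φ|² with respect to s and set to zero.
This gives s = 3·λ.
With λ = 2.04, the most probable radial distance is 6.120 nm.

s ≈ 6.12 nm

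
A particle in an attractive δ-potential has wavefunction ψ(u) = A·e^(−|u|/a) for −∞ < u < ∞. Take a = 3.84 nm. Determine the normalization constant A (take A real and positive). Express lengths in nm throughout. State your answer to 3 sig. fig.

A ≈ 0.510 nm^(-1/2)

We need A² ∫|f|² du = 1, taking the integral from −∞ to ∞.
Recall ∫₀^∞ u^m e^(−u/β) du = m!·β^(m+1), the integral (without the A² prefactor) comes out to a.
With a = 3.84: A² = 0.2604 and A = 0.5103.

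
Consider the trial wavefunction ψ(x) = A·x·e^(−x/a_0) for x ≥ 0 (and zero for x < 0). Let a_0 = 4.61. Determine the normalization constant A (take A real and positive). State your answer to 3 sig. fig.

Require ∫ |ψ|² dx = 1 over the whole domain.
The integral (without the A² prefactor) comes out to a_0^3/4.
Hence A² = 1/[a_0^3/4].
Substituting a_0 = 4.61 gives A² = 0.04083, so A = 0.2021.

A ≈ 0.202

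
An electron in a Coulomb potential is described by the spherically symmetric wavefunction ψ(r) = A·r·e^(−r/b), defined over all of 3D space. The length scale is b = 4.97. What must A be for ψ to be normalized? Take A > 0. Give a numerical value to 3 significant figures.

A ≈ 0.00592

Require ∫ |ψ|² 4πr² dr = 1 over the whole domain.
The angular integral contributes 4π, leaving ∫₀^∞ r²|ψ|² dr.
∫|ψ|² 4πr² dr = A²·(3·π·b^5).
So A² = (3·π·b^5)^(−1).
Substituting b = 4.97 gives A² = 0.00003499, so A = 0.005915.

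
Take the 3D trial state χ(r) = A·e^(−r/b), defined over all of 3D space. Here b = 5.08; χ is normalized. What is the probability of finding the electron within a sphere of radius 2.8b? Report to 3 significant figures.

P ≈ 0.918

Integrate the radial probability density 4πr²|χ|² over r ≤ 2.8b.
Normalization gives A² = 1/(π·b^3).
Substituting u = r/b, A², 4π and the length scale all cancel in the ratio: P = ∫_{0}^{2.8} u^2·e^(-2·u) du / ∫_{0}^{∞} u^2·e^(-2·u) du.
An antiderivative of u^2·e^(-2·u) is -(2·u^2 + 2·u + 1)·e^(-2·u)/4; evaluating from 0 to 2.8 gives 1/4 - 557·e^(-28/5)/100, while the full integral is 1/4.
The region integral divided by the full integral gives P = 0.9176.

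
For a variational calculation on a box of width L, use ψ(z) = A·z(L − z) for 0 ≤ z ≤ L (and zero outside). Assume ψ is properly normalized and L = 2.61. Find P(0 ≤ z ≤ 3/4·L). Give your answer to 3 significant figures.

|ψ|² is the probability density, so P = ∫_{0}^{3/4·L} |ψ|² dz.
The normalization integral ∫|ψ|²dz over the whole domain equals L^5/30·A², and A² cancels in the ratio.
In terms of u = z/L (A² and the length scale cancel between numerator and denominator), P = [∫_{0}^{3/4} u^2·(1 - u)^2 du] / [∫_{0}^{1} u^2·(1 - u)^2 du].
Using ∫ u^2·(1 - u)^2 du = u^3·(6·u^2 - 15·u + 10)/30, the numerator is 153/5120 and the denominator is 1/30.
Taking the ratio, P = 459/512.

P ≈ 0.896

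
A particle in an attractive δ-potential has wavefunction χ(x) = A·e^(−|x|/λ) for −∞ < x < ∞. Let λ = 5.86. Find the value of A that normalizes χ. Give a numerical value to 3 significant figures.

The normalization condition is ∫|χ|² dx = 1 from −∞ to ∞.
With χ = A·e^(−|x|/λ), the integral evaluates to A²·[λ].
Plugging in λ = 5.86 yields A = 0.4131.

A ≈ 0.413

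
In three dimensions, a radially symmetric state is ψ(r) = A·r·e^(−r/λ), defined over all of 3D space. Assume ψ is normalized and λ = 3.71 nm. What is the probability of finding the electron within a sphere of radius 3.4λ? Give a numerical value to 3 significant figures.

Integrate the radial probability density 4πr²|ψ|² over r ≤ 3.4λ.
The full normalization integral is A²·[3·π·λ^5] = 1, fixing A².
Substituting u = r/λ, A², 4π and the length scale all cancel in the ratio: P = ∫_{0}^{3.4} u^4·e^(-2·u) du / ∫_{0}^{∞} u^4·e^(-2·u) du.
Using ∫ u^4·e^(-2·u) du = -(u^4/2 + u^3 + 3·u^2/2 + 3·u/2 + 3/4)·e^(-2·u), the numerator is ≈ 0.60598 and the denominator is 3/4.
This evaluates to P = 0.8080.

P ≈ 0.808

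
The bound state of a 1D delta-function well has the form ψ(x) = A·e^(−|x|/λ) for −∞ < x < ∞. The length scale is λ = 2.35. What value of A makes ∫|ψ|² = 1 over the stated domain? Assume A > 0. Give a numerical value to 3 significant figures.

A ≈ 0.652

We need A² ∫|f|² dx = 1, taking the integral from −∞ to ∞.
∫|ψ|² dx = A²·(λ).
So A² = (λ)^(−1).
Substituting λ = 2.35 gives A² = 0.4255, so A = 0.6523.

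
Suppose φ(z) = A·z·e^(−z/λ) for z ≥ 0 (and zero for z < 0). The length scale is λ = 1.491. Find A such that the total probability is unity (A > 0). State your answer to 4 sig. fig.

The normalization condition is ∫|φ|² dz = 1 from 0 to ∞.
With ∫₀^∞ z^2 e^(−αz) dz = 2!/α^3, ∫|φ|² dz = A²·(λ^3/4).
With λ = 1.491: A² = 1.2068 and A = 1.0985.

A ≈ 1.099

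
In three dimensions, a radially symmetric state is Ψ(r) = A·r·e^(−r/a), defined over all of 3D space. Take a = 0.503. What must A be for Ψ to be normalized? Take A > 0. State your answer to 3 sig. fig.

A ≈ 1.82

We need A² ∫|f|² 4πr² dr = 1, taking the integral from 0 to ∞.
Recall ∫₀^∞ r^m e^(−r/β) dr = m!·β^(m+1), with Ψ = A·r·e^(−r/a), the integral evaluates to A²·[3·π·a^5].
With a = 0.503: A² = 3.295 and A = 1.815.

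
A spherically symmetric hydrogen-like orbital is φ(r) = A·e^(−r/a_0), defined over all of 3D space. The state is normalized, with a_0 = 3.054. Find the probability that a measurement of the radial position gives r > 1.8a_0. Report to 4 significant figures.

With dV = 4πr²dr, the probability is ∫|φ|² dV over r > 1.8a_0.
A² is fixed by ∫₀^∞ 4πr²|φ|² dr = 1, i.e. A² = (π·a_0^3)^(−1).
In terms of u = r/a_0 (A², 4π and the length scale all cancel between numerator and denominator), P = [∫_{1.8}^{∞} u^2·e^(-2·u) du] / [∫_{0}^{∞} u^2·e^(-2·u) du].
With ∫ u^2·e^(-2·u) du = -(2·u^2 + 2·u + 1)·e^(-2·u)/4 + C, the region integral is 277·e^(-18/5)/100 and the full one is 1/4.
Taking the ratio yields P = 0.30275.

P ≈ 0.3027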